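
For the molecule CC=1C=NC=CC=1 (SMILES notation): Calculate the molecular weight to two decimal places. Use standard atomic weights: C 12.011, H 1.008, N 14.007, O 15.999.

First, the molecular formula is C6H7N (counting implicit H from valence).
  C: 6 × 12.011 = 72.066
  H: 7 × 1.008 = 7.056
  N: 1 × 14.007 = 14.007
Sum: 6×12.011 + 7×1.008 + 1×14.007 = 93.129 → 93.13 g/mol.

93.13 g/mol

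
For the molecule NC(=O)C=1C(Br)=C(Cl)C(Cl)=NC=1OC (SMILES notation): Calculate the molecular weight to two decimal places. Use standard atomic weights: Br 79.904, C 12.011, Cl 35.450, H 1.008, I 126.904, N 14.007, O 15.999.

First, the molecular formula is C7H5BrCl2N2O2 (counting implicit H from valence).
  Br: 1 × 79.904 = 79.904
  C: 7 × 12.011 = 84.077
  Cl: 2 × 35.450 = 70.900
  H: 5 × 1.008 = 5.040
  N: 2 × 14.007 = 28.014
  O: 2 × 15.999 = 31.998
Sum: 1×79.904 + 7×12.011 + 2×35.450 + 5×1.008 + 2×14.007 + 2×15.999 = 299.933 → 299.93 g/mol.

299.93 g/mol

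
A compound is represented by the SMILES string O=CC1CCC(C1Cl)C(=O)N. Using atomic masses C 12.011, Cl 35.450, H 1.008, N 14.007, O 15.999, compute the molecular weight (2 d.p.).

175.61 g/mol

First, the molecular formula is C7H10ClNO2 (counting implicit H from valence).
  C: 7 × 12.011 = 84.077
  Cl: 1 × 35.450 = 35.450
  H: 10 × 1.008 = 10.080
  N: 1 × 14.007 = 14.007
  O: 2 × 15.999 = 31.998
Sum: 7×12.011 + 1×35.450 + 10×1.008 + 1×14.007 + 2×15.999 = 175.612 → 175.61 g/mol.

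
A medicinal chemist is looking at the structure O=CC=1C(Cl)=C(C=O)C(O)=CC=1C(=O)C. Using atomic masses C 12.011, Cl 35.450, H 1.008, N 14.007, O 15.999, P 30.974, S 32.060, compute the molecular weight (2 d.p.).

226.61 g/mol

First, the molecular formula is C10H7ClO4 (counting implicit H from valence).
  C: 10 × 12.011 = 120.110
  Cl: 1 × 35.450 = 35.450
  H: 7 × 1.008 = 7.056
  O: 4 × 15.999 = 63.996
Sum: 10×12.011 + 1×35.450 + 7×1.008 + 4×15.999 = 226.612 → 226.61 g/mol.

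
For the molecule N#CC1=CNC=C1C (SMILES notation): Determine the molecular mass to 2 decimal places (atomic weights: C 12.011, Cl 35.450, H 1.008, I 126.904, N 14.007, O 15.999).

First, the molecular formula is C6H6N2 (counting implicit H from valence).
  C: 6 × 12.011 = 72.066
  H: 6 × 1.008 = 6.048
  N: 2 × 14.007 = 28.014
Sum: 6×12.011 + 6×1.008 + 2×14.007 = 106.128 → 106.13 g/mol.

106.13 g/mol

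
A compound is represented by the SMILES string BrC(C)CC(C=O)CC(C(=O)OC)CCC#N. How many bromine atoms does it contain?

Scan the SMILES for Br atoms (remember two-letter symbols like Cl and Br are single atoms).
Bromine count: 1.

1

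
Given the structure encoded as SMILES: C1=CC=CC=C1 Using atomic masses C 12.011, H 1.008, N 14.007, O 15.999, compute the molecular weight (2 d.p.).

First, the molecular formula is C6H6 (counting implicit H from valence).
  C: 6 × 12.011 = 72.066
  H: 6 × 1.008 = 6.048
Sum: 6×12.011 + 6×1.008 = 78.114 → 78.11 g/mol.

78.11 g/mol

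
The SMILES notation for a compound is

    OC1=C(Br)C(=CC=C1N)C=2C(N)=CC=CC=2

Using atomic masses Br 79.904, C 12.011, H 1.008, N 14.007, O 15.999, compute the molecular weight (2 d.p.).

First, the molecular formula is C12H11BrN2O (counting implicit H from valence).
  Br: 1 × 79.904 = 79.904
  C: 12 × 12.011 = 144.132
  H: 11 × 1.008 = 11.088
  N: 2 × 14.007 = 28.014
  O: 1 × 15.999 = 15.999
Sum: 1×79.904 + 12×12.011 + 11×1.008 + 2×14.007 + 1×15.999 = 279.137 → 279.14 g/mol.

279.14 g/mol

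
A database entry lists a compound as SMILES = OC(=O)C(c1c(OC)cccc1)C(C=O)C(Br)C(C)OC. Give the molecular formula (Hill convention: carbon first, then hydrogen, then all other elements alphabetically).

C15H19BrO5

Walk through each heavy atom and fill implicit hydrogens from standard valence (C 4, N 3, O 2, S 2, halogen 1); for lowercase aromatic atoms, an aromatic c carries 1 H when it has two neighbours and 0 H with three, and aromatic n carries 0 H:
  atom 1: O, bond orders sum to 1 (valence 2) → 1 H
  atom 2: C, bond orders sum to 4 (valence 4) → 0 H
  atom 3: O, bond orders sum to 2 (valence 2) → 0 H
  atom 4: C, bond orders sum to 3 (valence 4) → 1 H
  atom 5: aromatic c, 3 neighbours → 0 H
  atom 6: aromatic c, 3 neighbours → 0 H
  atom 7: O, bond orders sum to 2 (valence 2) → 0 H
  atom 8: C, bond orders sum to 1 (valence 4) → 3 H
  atom 9: aromatic c, 2 neighbours → 1 H
  atom 10: aromatic c, 2 neighbours → 1 H
  atom 11: aromatic c, 2 neighbours → 1 H
  atom 12: aromatic c, 2 neighbours → 1 H
  atom 13: C, bond orders sum to 3 (valence 4) → 1 H
  atom 14: C, bond orders sum to 3 (valence 4) → 1 H
  atom 15: O, bond orders sum to 2 (valence 2) → 0 H
  atom 16: C, bond orders sum to 3 (valence 4) → 1 H
  atom 17: Br (halogen, monovalent) → 0 H
  atom 18: C, bond orders sum to 3 (valence 4) → 1 H
  atom 19: C, bond orders sum to 1 (valence 4) → 3 H
  atom 20: O, bond orders sum to 2 (valence 2) → 0 H
  atom 21: C, bond orders sum to 1 (valence 4) → 3 H
Totals → C:15, H:19, Br:1, O:5.
In Hill order: C15H19BrO5.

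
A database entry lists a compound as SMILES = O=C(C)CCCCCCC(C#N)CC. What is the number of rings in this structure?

In SMILES, each pair of matching ring-closure digits denotes one ring-closing bond; the number of such bonds equals the number of independent rings.
Ring-closure bonds here: 0.

0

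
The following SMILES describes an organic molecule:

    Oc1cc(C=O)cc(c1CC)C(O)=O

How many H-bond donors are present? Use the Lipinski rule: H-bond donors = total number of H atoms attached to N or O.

2

Donors: find every N or O and count the H atoms it carries.
  atom 1 (O): bond orders sum to 1 → 1 H
  atom 6 (O): bond orders sum to 2 → 0 H
  atom 13 (O): bond orders sum to 1 → 1 H
  atom 14 (O): bond orders sum to 2 → 0 H
Lipinski HBD = 2.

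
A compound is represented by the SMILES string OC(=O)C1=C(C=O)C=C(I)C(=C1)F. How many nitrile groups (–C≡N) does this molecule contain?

Scan the SMILES for the nitrile motif — none present.
Groups that are present: 1 aldehyde, 1 carboxylic acid.

0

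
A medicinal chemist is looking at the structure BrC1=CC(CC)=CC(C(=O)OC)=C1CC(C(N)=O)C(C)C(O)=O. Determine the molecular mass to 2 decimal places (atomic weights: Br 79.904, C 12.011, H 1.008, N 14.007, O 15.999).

First, the molecular formula is C16H20BrNO5 (counting implicit H from valence).
  Br: 1 × 79.904 = 79.904
  C: 16 × 12.011 = 192.176
  H: 20 × 1.008 = 20.160
  N: 1 × 14.007 = 14.007
  O: 5 × 15.999 = 79.995
Sum: 1×79.904 + 16×12.011 + 20×1.008 + 1×14.007 + 5×15.999 = 386.242 → 386.24 g/mol.

386.24 g/mol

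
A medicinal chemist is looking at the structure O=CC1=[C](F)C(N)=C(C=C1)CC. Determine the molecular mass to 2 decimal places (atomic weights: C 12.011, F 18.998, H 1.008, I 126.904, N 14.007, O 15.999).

First, the molecular formula is C9H10FNO (counting implicit H from valence).
  C: 9 × 12.011 = 108.099
  F: 1 × 18.998 = 18.998
  H: 10 × 1.008 = 10.080
  N: 1 × 14.007 = 14.007
  O: 1 × 15.999 = 15.999
Sum: 9×12.011 + 1×18.998 + 10×1.008 + 1×14.007 + 1×15.999 = 167.183 → 167.18 g/mol.

167.18 g/mol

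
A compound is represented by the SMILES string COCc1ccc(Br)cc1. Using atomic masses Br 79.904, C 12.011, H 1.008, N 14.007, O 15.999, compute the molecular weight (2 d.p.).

First, the molecular formula is C8H9BrO (counting implicit H from valence).
  Br: 1 × 79.904 = 79.904
  C: 8 × 12.011 = 96.088
  H: 9 × 1.008 = 9.072
  O: 1 × 15.999 = 15.999
Sum: 1×79.904 + 8×12.011 + 9×1.008 + 1×15.999 = 201.063 → 201.06 g/mol.

201.06 g/mol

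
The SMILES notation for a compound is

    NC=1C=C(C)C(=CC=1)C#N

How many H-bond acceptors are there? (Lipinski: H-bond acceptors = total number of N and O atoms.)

N atoms: 2; O atoms: 0.
Lipinski HBA = 2 + 0 = 2.

2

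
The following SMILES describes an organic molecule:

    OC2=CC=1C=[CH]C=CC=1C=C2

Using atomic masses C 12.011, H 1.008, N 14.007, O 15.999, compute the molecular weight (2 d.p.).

144.17 g/mol

First, the molecular formula is C10H8O (counting implicit H from valence).
  C: 10 × 12.011 = 120.110
  H: 8 × 1.008 = 8.064
  O: 1 × 15.999 = 15.999
Sum: 10×12.011 + 8×1.008 + 1×15.999 = 144.173 → 144.17 g/mol.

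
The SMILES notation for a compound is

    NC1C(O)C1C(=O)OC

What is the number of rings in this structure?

1

In SMILES, each pair of matching ring-closure digits denotes one ring-closing bond; the number of such bonds equals the number of independent rings.
Ring-closure bonds here: 1.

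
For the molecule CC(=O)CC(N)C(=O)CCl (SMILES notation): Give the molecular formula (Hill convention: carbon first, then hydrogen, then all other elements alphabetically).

C6H10ClNO2

Walk through each heavy atom and fill implicit hydrogens from standard valence (C 4, N 3, O 2, S 2, halogen 1):
  atom 1: C, bond orders sum to 1 (valence 4) → 3 H
  atom 2: C, bond orders sum to 4 (valence 4) → 0 H
  atom 3: O, bond orders sum to 2 (valence 2) → 0 H
  atom 4: C, bond orders sum to 2 (valence 4) → 2 H
  atom 5: C, bond orders sum to 3 (valence 4) → 1 H
  atom 6: N, bond orders sum to 1 (valence 3) → 2 H
  atom 7: C, bond orders sum to 4 (valence 4) → 0 H
  atom 8: O, bond orders sum to 2 (valence 2) → 0 H
  atom 9: C, bond orders sum to 2 (valence 4) → 2 H
  atom 10: Cl (halogen, monovalent) → 0 H
Totals → C:6, H:10, Cl:1, N:1, O:2.
In Hill order: C6H10ClNO2.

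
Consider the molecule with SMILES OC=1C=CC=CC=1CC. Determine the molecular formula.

C8H10O

Walk through each heavy atom and fill implicit hydrogens from standard valence (C 4, N 3, O 2, S 2, halogen 1):
  atom 1: O, bond orders sum to 1 (valence 2) → 1 H
  atom 2: C, bond orders sum to 4 (valence 4) → 0 H
  atom 3: C, bond orders sum to 3 (valence 4) → 1 H
  atom 4: C, bond orders sum to 3 (valence 4) → 1 H
  atom 5: C, bond orders sum to 3 (valence 4) → 1 H
  atom 6: C, bond orders sum to 3 (valence 4) → 1 H
  atom 7: C, bond orders sum to 4 (valence 4) → 0 H
  atom 8: C, bond orders sum to 2 (valence 4) → 2 H
  atom 9: C, bond orders sum to 1 (valence 4) → 3 H
Totals → C:8, H:10, O:1.
In Hill order: C8H10O.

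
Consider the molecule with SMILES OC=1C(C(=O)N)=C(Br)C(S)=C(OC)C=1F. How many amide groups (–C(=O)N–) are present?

The amide motif appears at heavy-atom position 4 in the SMILES.
Other groups present: 1 ether, 1 hydroxyl, 1 thiol.
Amide count: 1.

1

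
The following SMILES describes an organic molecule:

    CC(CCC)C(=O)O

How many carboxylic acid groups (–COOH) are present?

The carboxylic acid motif appears at heavy-atom position 6 in the SMILES.
Carboxylic acid count: 1.

1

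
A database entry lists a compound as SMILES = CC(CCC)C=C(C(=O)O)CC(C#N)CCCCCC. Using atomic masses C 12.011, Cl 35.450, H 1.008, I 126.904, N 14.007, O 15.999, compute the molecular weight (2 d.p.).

First, the molecular formula is C17H29NO2 (counting implicit H from valence).
  C: 17 × 12.011 = 204.187
  H: 29 × 1.008 = 29.232
  N: 1 × 14.007 = 14.007
  O: 2 × 15.999 = 31.998
Sum: 17×12.011 + 29×1.008 + 1×14.007 + 2×15.999 = 279.424 → 279.42 g/mol.

279.42 g/mol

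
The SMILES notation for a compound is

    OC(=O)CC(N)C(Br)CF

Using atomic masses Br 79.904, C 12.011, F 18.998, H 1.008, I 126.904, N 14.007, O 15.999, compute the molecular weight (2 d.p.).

First, the molecular formula is C5H9BrFNO2 (counting implicit H from valence).
  Br: 1 × 79.904 = 79.904
  C: 5 × 12.011 = 60.055
  F: 1 × 18.998 = 18.998
  H: 9 × 1.008 = 9.072
  N: 1 × 14.007 = 14.007
  O: 2 × 15.999 = 31.998
Sum: 1×79.904 + 5×12.011 + 1×18.998 + 9×1.008 + 1×14.007 + 2×15.999 = 214.034 → 214.03 g/mol.

214.03 g/mol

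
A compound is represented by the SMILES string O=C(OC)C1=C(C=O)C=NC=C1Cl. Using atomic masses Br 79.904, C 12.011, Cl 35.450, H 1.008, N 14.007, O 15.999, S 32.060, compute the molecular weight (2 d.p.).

First, the molecular formula is C8H6ClNO3 (counting implicit H from valence).
  C: 8 × 12.011 = 96.088
  Cl: 1 × 35.450 = 35.450
  H: 6 × 1.008 = 6.048
  N: 1 × 14.007 = 14.007
  O: 3 × 15.999 = 47.997
Sum: 8×12.011 + 1×35.450 + 6×1.008 + 1×14.007 + 3×15.999 = 199.590 → 199.59 g/mol.

199.59 g/mol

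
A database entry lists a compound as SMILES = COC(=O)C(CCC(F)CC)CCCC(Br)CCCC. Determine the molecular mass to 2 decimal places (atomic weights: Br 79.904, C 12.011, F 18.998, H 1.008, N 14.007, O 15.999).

First, the molecular formula is C16H30BrFO2 (counting implicit H from valence).
  Br: 1 × 79.904 = 79.904
  C: 16 × 12.011 = 192.176
  F: 1 × 18.998 = 18.998
  H: 30 × 1.008 = 30.240
  O: 2 × 15.999 = 31.998
Sum: 1×79.904 + 16×12.011 + 1×18.998 + 30×1.008 + 2×15.999 = 353.316 → 353.32 g/mol.

353.32 g/mol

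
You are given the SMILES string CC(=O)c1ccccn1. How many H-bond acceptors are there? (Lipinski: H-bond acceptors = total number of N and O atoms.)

N atoms: 1; O atoms: 1.
Lipinski HBA = 1 + 1 = 2.

2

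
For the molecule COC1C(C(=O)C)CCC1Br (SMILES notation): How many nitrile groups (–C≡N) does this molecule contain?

0

Scan the SMILES for the nitrile motif — none present.
Groups that are present: 1 ether, 1 ketone.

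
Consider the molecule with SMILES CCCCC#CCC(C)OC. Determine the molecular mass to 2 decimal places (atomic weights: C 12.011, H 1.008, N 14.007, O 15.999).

First, the molecular formula is C10H18O (counting implicit H from valence).
  C: 10 × 12.011 = 120.110
  H: 18 × 1.008 = 18.144
  O: 1 × 15.999 = 15.999
Sum: 10×12.011 + 18×1.008 + 1×15.999 = 154.253 → 154.25 g/mol.

154.25 g/mol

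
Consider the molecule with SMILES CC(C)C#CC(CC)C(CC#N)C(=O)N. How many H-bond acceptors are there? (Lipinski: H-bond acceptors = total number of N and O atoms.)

3

N atoms: 2; O atoms: 1.
Lipinski HBA = 2 + 1 = 3.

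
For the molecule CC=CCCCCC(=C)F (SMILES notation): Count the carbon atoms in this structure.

Count every carbon token in the SMILES (each C, including those in ring-closure positions and inside branches).
Carbon count: 9.

9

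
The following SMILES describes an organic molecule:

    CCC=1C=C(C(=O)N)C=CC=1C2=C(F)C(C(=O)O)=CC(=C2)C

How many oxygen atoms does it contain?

Scan the SMILES for O atoms (remember two-letter symbols like Cl and Br are single atoms).
Oxygen count: 3.

3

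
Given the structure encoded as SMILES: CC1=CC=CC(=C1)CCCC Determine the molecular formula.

Walk through each heavy atom and fill implicit hydrogens from standard valence (C 4, N 3, O 2, S 2, halogen 1):
  atom 1: C, bond orders sum to 1 (valence 4) → 3 H
  atom 2: C, bond orders sum to 4 (valence 4) → 0 H
  atom 3: C, bond orders sum to 3 (valence 4) → 1 H
  atom 4: C, bond orders sum to 3 (valence 4) → 1 H
  atom 5: C, bond orders sum to 3 (valence 4) → 1 H
  atom 6: C, bond orders sum to 4 (valence 4) → 0 H
  atom 7: C, bond orders sum to 3 (valence 4) → 1 H
  atom 8: C, bond orders sum to 2 (valence 4) → 2 H
  atom 9: C, bond orders sum to 2 (valence 4) → 2 H
  atom 10: C, bond orders sum to 2 (valence 4) → 2 H
  atom 11: C, bond orders sum to 1 (valence 4) → 3 H
Totals → C:11, H:16.
In Hill order: C11H16.

C11H16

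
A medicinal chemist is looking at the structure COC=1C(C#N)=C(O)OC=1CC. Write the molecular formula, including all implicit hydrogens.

Walk through each heavy atom and fill implicit hydrogens from standard valence (C 4, N 3, O 2, S 2, halogen 1):
  atom 1: C, bond orders sum to 1 (valence 4) → 3 H
  atom 2: O, bond orders sum to 2 (valence 2) → 0 H
  atom 3: C, bond orders sum to 4 (valence 4) → 0 H
  atom 4: C, bond orders sum to 4 (valence 4) → 0 H
  atom 5: C, bond orders sum to 4 (valence 4) → 0 H
  atom 6: N, bond orders sum to 3 (valence 3) → 0 H
  atom 7: C, bond orders sum to 4 (valence 4) → 0 H
  atom 8: O, bond orders sum to 1 (valence 2) → 1 H
  atom 9: O, bond orders sum to 2 (valence 2) → 0 H
  atom 10: C, bond orders sum to 4 (valence 4) → 0 H
  atom 11: C, bond orders sum to 2 (valence 4) → 2 H
  atom 12: C, bond orders sum to 1 (valence 4) → 3 H
Totals → C:8, H:9, N:1, O:3.

C8H9NO3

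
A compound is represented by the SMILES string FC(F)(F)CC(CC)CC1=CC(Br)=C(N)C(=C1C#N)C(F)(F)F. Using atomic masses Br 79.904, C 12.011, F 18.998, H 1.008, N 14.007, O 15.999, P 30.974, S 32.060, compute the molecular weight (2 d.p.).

First, the molecular formula is C14H13BrF6N2 (counting implicit H from valence).
  Br: 1 × 79.904 = 79.904
  C: 14 × 12.011 = 168.154
  F: 6 × 18.998 = 113.988
  H: 13 × 1.008 = 13.104
  N: 2 × 14.007 = 28.014
Sum: 1×79.904 + 14×12.011 + 6×18.998 + 13×1.008 + 2×14.007 = 403.164 → 403.16 g/mol.

403.16 g/mol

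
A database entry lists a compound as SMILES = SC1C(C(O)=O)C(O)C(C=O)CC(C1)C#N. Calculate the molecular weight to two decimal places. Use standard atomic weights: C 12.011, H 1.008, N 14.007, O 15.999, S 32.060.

First, the molecular formula is C10H13NO4S (counting implicit H from valence).
  C: 10 × 12.011 = 120.110
  H: 13 × 1.008 = 13.104
  N: 1 × 14.007 = 14.007
  O: 4 × 15.999 = 63.996
  S: 1 × 32.060 = 32.060
Sum: 10×12.011 + 13×1.008 + 1×14.007 + 4×15.999 + 1×32.060 = 243.277 → 243.28 g/mol.

243.28 g/mol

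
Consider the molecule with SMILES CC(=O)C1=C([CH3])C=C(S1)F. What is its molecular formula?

Walk through each heavy atom and fill implicit hydrogens from standard valence (C 4, N 3, O 2, S 2, halogen 1):
  atom 1: C, bond orders sum to 1 (valence 4) → 3 H
  atom 2: C, bond orders sum to 4 (valence 4) → 0 H
  atom 3: O, bond orders sum to 2 (valence 2) → 0 H
  atom 4: C, bond orders sum to 4 (valence 4) → 0 H
  atom 5: C, bond orders sum to 4 (valence 4) → 0 H
  atom 6: C with explicit H count 3
  atom 7: C, bond orders sum to 3 (valence 4) → 1 H
  atom 8: C, bond orders sum to 4 (valence 4) → 0 H
  atom 9: S, bond orders sum to 2 (valence 2) → 0 H
  atom 10: F (halogen, monovalent) → 0 H
Totals → C:7, H:7, F:1, O:1, S:1.
In Hill order: C7H7FOS.

C7H7FOS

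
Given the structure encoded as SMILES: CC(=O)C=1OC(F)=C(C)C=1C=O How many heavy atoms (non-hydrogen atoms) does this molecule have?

12

Every atom symbol written in the SMILES (organic subset) is one heavy atom; implicit H are not written.
Heavy atoms by element → C:8, F:1, O:3.
Total: 12.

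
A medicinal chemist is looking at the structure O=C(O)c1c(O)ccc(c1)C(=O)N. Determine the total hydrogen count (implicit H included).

Walk through each heavy atom and fill implicit hydrogens from standard valence (C 4, N 3, O 2, S 2, halogen 1); for lowercase aromatic atoms, an aromatic c carries 1 H when it has two neighbours and 0 H with three, and aromatic n carries 0 H:
  atom 1: O, bond orders sum to 2 (valence 2) → 0 H
  atom 2: C, bond orders sum to 4 (valence 4) → 0 H
  atom 3: O, bond orders sum to 1 (valence 2) → 1 H
  atom 4: aromatic c, 3 neighbours → 0 H
  atom 5: aromatic c, 3 neighbours → 0 H
  atom 6: O, bond orders sum to 1 (valence 2) → 1 H
  atom 7: aromatic c, 2 neighbours → 1 H
  atom 8: aromatic c, 2 neighbours → 1 H
  atom 9: aromatic c, 3 neighbours → 0 H
  atom 10: aromatic c, 2 neighbours → 1 H
  atom 11: C, bond orders sum to 4 (valence 4) → 0 H
  atom 12: O, bond orders sum to 2 (valence 2) → 0 H
  atom 13: N, bond orders sum to 1 (valence 3) → 2 H
Total hydrogens: 7.

7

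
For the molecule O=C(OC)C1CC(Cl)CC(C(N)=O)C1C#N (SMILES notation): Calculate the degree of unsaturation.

5

Molecular formula: C10H13ClN2O3.
DoU = (2C + 2 + N − H − X) / 2, where X is the halogen count and O/S are ignored.
    = (2·10 + 2 + 2 − 13 − 1) / 2 = 10 / 2 = 5.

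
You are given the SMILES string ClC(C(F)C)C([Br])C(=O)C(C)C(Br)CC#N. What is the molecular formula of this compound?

C10H13Br2ClFNO

Walk through each heavy atom and fill implicit hydrogens from standard valence (C 4, N 3, O 2, S 2, halogen 1):
  atom 1: Cl (halogen, monovalent) → 0 H
  atom 2: C, bond orders sum to 3 (valence 4) → 1 H
  atom 3: C, bond orders sum to 3 (valence 4) → 1 H
  atom 4: F (halogen, monovalent) → 0 H
  atom 5: C, bond orders sum to 1 (valence 4) → 3 H
  atom 6: C, bond orders sum to 3 (valence 4) → 1 H
  atom 7: Br with explicit H count 0
  atom 8: C, bond orders sum to 4 (valence 4) → 0 H
  atom 9: O, bond orders sum to 2 (valence 2) → 0 H
  atom 10: C, bond orders sum to 3 (valence 4) → 1 H
  atom 11: C, bond orders sum to 1 (valence 4) → 3 H
  atom 12: C, bond orders sum to 3 (valence 4) → 1 H
  atom 13: Br (halogen, monovalent) → 0 H
  atom 14: C, bond orders sum to 2 (valence 4) → 2 H
  atom 15: C, bond orders sum to 4 (valence 4) → 0 H
  atom 16: N, bond orders sum to 3 (valence 3) → 0 H
Totals → C:10, H:13, Br:2, Cl:1, F:1, N:1, O:1.
In Hill order: C10H13Br2ClFNO.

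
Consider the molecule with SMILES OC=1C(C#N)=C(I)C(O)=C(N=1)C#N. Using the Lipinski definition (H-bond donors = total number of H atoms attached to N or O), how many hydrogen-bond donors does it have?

Donors: find every N or O and count the H atoms it carries.
  atom 1 (O): bond orders sum to 1 → 1 H
  atom 5 (N): bond orders sum to 3 → 0 H
  atom 9 (O): bond orders sum to 1 → 1 H
  atom 11 (N): bond orders sum to 3 → 0 H
  atom 13 (N): bond orders sum to 3 → 0 H
Lipinski HBD = 2.

2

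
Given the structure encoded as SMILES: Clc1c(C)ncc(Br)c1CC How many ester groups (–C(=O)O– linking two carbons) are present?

Scan the SMILES for the ester motif — none present.

0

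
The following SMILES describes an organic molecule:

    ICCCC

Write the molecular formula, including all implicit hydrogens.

Walk through each heavy atom and fill implicit hydrogens from standard valence (C 4, N 3, O 2, S 2, halogen 1):
  atom 1: I (halogen, monovalent) → 0 H
  atom 2: C, bond orders sum to 2 (valence 4) → 2 H
  atom 3: C, bond orders sum to 2 (valence 4) → 2 H
  atom 4: C, bond orders sum to 2 (valence 4) → 2 H
  atom 5: C, bond orders sum to 1 (valence 4) → 3 H
Totals → C:4, H:9, I:1.

C4H9I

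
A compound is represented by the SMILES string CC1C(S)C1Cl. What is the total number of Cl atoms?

1

Scan the SMILES for Cl atoms (remember two-letter symbols like Cl and Br are single atoms).
Chlorine count: 1.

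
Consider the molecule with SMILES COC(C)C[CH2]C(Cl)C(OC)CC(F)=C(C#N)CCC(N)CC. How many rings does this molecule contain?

0

In SMILES, each pair of matching ring-closure digits denotes one ring-closing bond; the number of such bonds equals the number of independent rings.
Ring-closure bonds here: 0.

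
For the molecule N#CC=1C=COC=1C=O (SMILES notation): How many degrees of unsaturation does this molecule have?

Degree of unsaturation = (number of rings) + (number of π bonds).
Ring closures in the SMILES: 1.
π bonds: 3 double bonds (each 1 DoU), 1 triple bond (each 2 DoU) → 5 DoU from unsaturation.
Total DoU = 1 + 5 = 6.

6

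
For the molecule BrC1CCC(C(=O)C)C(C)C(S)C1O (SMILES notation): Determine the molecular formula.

Walk through each heavy atom and fill implicit hydrogens from standard valence (C 4, N 3, O 2, S 2, halogen 1):
  atom 1: Br (halogen, monovalent) → 0 H
  atom 2: C, bond orders sum to 3 (valence 4) → 1 H
  atom 3: C, bond orders sum to 2 (valence 4) → 2 H
  atom 4: C, bond orders sum to 2 (valence 4) → 2 H
  atom 5: C, bond orders sum to 3 (valence 4) → 1 H
  atom 6: C, bond orders sum to 4 (valence 4) → 0 H
  atom 7: O, bond orders sum to 2 (valence 2) → 0 H
  atom 8: C, bond orders sum to 1 (valence 4) → 3 H
  atom 9: C, bond orders sum to 3 (valence 4) → 1 H
  atom 10: C, bond orders sum to 1 (valence 4) → 3 H
  atom 11: C, bond orders sum to 3 (valence 4) → 1 H
  atom 12: S, bond orders sum to 1 (valence 2) → 1 H
  atom 13: C, bond orders sum to 3 (valence 4) → 1 H
  atom 14: O, bond orders sum to 1 (valence 2) → 1 H
Totals → C:10, H:17, Br:1, O:2, S:1.

C10H17BrO2S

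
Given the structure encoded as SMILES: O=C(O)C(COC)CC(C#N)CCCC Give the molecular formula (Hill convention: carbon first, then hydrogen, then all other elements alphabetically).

C11H19NO3

Walk through each heavy atom and fill implicit hydrogens from standard valence (C 4, N 3, O 2, S 2, halogen 1):
  atom 1: O, bond orders sum to 2 (valence 2) → 0 H
  atom 2: C, bond orders sum to 4 (valence 4) → 0 H
  atom 3: O, bond orders sum to 1 (valence 2) → 1 H
  atom 4: C, bond orders sum to 3 (valence 4) → 1 H
  atom 5: C, bond orders sum to 2 (valence 4) → 2 H
  atom 6: O, bond orders sum to 2 (valence 2) → 0 H
  atom 7: C, bond orders sum to 1 (valence 4) → 3 H
  atom 8: C, bond orders sum to 2 (valence 4) → 2 H
  atom 9: C, bond orders sum to 3 (valence 4) → 1 H
  atom 10: C, bond orders sum to 4 (valence 4) → 0 H
  atom 11: N, bond orders sum to 3 (valence 3) → 0 H
  atom 12: C, bond orders sum to 2 (valence 4) → 2 H
  atom 13: C, bond orders sum to 2 (valence 4) → 2 H
  atom 14: C, bond orders sum to 2 (valence 4) → 2 H
  atom 15: C, bond orders sum to 1 (valence 4) → 3 H
Totals → C:11, H:19, N:1, O:3.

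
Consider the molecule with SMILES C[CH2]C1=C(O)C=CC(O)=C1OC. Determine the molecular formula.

Walk through each heavy atom and fill implicit hydrogens from standard valence (C 4, N 3, O 2, S 2, halogen 1):
  atom 1: C, bond orders sum to 1 (valence 4) → 3 H
  atom 2: C with explicit H count 2
  atom 3: C, bond orders sum to 4 (valence 4) → 0 H
  atom 4: C, bond orders sum to 4 (valence 4) → 0 H
  atom 5: O, bond orders sum to 1 (valence 2) → 1 H
  atom 6: C, bond orders sum to 3 (valence 4) → 1 H
  atom 7: C, bond orders sum to 3 (valence 4) → 1 H
  atom 8: C, bond orders sum to 4 (valence 4) → 0 H
  atom 9: O, bond orders sum to 1 (valence 2) → 1 H
  atom 10: C, bond orders sum to 4 (valence 4) → 0 H
  atom 11: O, bond orders sum to 2 (valence 2) → 0 H
  atom 12: C, bond orders sum to 1 (valence 4) → 3 H
Totals → C:9, H:12, O:3.

C9H12O3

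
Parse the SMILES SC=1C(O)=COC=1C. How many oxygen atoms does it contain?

Scan the SMILES for O atoms (remember two-letter symbols like Cl and Br are single atoms).
Oxygen count: 2.

2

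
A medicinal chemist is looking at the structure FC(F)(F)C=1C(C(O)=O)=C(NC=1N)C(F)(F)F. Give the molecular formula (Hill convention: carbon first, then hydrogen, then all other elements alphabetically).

C7H4F6N2O2

Walk through each heavy atom and fill implicit hydrogens from standard valence (C 4, N 3, O 2, S 2, halogen 1):
  atom 1: F (halogen, monovalent) → 0 H
  atom 2: C, bond orders sum to 4 (valence 4) → 0 H
  atom 3: F (halogen, monovalent) → 0 H
  atom 4: F (halogen, monovalent) → 0 H
  atom 5: C, bond orders sum to 4 (valence 4) → 0 H
  atom 6: C, bond orders sum to 4 (valence 4) → 0 H
  atom 7: C, bond orders sum to 4 (valence 4) → 0 H
  atom 8: O, bond orders sum to 1 (valence 2) → 1 H
  atom 9: O, bond orders sum to 2 (valence 2) → 0 H
  atom 10: C, bond orders sum to 4 (valence 4) → 0 H
  atom 11: N, bond orders sum to 2 (valence 3) → 1 H
  atom 12: C, bond orders sum to 4 (valence 4) → 0 H
  atom 13: N, bond orders sum to 1 (valence 3) → 2 H
  atom 14: C, bond orders sum to 4 (valence 4) → 0 H
  atom 15: F (halogen, monovalent) → 0 H
  atom 16: F (halogen, monovalent) → 0 H
  atom 17: F (halogen, monovalent) → 0 H
Totals → C:7, H:4, F:6, N:2, O:2.
In Hill order: C7H4F6N2O2.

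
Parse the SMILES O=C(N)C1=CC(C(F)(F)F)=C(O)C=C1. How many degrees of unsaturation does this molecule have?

5

Molecular formula: C8H6F3NO2.
DoU = (2C + 2 + N − H − X) / 2, where X is the halogen count and O/S are ignored.
    = (2·8 + 2 + 1 − 6 − 3) / 2 = 10 / 2 = 5.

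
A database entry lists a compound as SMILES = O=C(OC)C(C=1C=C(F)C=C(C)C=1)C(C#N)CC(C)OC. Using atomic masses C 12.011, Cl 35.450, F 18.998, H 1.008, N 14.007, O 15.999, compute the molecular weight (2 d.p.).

293.34 g/mol

First, the molecular formula is C16H20FNO3 (counting implicit H from valence).
  C: 16 × 12.011 = 192.176
  F: 1 × 18.998 = 18.998
  H: 20 × 1.008 = 20.160
  N: 1 × 14.007 = 14.007
  O: 3 × 15.999 = 47.997
Sum: 16×12.011 + 1×18.998 + 20×1.008 + 1×14.007 + 3×15.999 = 293.338 → 293.34 g/mol.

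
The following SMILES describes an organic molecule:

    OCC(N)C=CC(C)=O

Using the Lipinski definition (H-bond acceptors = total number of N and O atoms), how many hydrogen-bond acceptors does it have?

N atoms: 1; O atoms: 2.
Lipinski HBA = 1 + 2 = 3.

3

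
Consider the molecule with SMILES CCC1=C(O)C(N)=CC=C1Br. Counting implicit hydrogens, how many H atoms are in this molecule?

10

Walk through each heavy atom and fill implicit hydrogens from standard valence (C 4, N 3, O 2, S 2, halogen 1):
  atom 1: C, bond orders sum to 1 (valence 4) → 3 H
  atom 2: C, bond orders sum to 2 (valence 4) → 2 H
  atom 3: C, bond orders sum to 4 (valence 4) → 0 H
  atom 4: C, bond orders sum to 4 (valence 4) → 0 H
  atom 5: O, bond orders sum to 1 (valence 2) → 1 H
  atom 6: C, bond orders sum to 4 (valence 4) → 0 H
  atom 7: N, bond orders sum to 1 (valence 3) → 2 H
  atom 8: C, bond orders sum to 3 (valence 4) → 1 H
  atom 9: C, bond orders sum to 3 (valence 4) → 1 H
  atom 10: C, bond orders sum to 4 (valence 4) → 0 H
  atom 11: Br (halogen, monovalent) → 0 H
Total hydrogens: 10.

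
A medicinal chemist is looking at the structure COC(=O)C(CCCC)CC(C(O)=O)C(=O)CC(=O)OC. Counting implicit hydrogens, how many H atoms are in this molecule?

22

Walk through each heavy atom and fill implicit hydrogens from standard valence (C 4, N 3, O 2, S 2, halogen 1):
  atom 1: C, bond orders sum to 1 (valence 4) → 3 H
  atom 2: O, bond orders sum to 2 (valence 2) → 0 H
  atom 3: C, bond orders sum to 4 (valence 4) → 0 H
  atom 4: O, bond orders sum to 2 (valence 2) → 0 H
  atom 5: C, bond orders sum to 3 (valence 4) → 1 H
  atom 6: C, bond orders sum to 2 (valence 4) → 2 H
  atom 7: C, bond orders sum to 2 (valence 4) → 2 H
  atom 8: C, bond orders sum to 2 (valence 4) → 2 H
  atom 9: C, bond orders sum to 1 (valence 4) → 3 H
  atom 10: C, bond orders sum to 2 (valence 4) → 2 H
  atom 11: C, bond orders sum to 3 (valence 4) → 1 H
  atom 12: C, bond orders sum to 4 (valence 4) → 0 H
  atom 13: O, bond orders sum to 1 (valence 2) → 1 H
  atom 14: O, bond orders sum to 2 (valence 2) → 0 H
  atom 15: C, bond orders sum to 4 (valence 4) → 0 H
  atom 16: O, bond orders sum to 2 (valence 2) → 0 H
  atom 17: C, bond orders sum to 2 (valence 4) → 2 H
  atom 18: C, bond orders sum to 4 (valence 4) → 0 H
  atom 19: O, bond orders sum to 2 (valence 2) → 0 H
  atom 20: O, bond orders sum to 2 (valence 2) → 0 H
  atom 21: C, bond orders sum to 1 (valence 4) → 3 H
Total hydrogens: 22.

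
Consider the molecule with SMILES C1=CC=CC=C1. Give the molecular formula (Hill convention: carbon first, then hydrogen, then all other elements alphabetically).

C6H6

Walk through each heavy atom and fill implicit hydrogens from standard valence (C 4, N 3, O 2, S 2, halogen 1):
  atom 1: C, bond orders sum to 3 (valence 4) → 1 H
  atom 2: C, bond orders sum to 3 (valence 4) → 1 H
  atom 3: C, bond orders sum to 3 (valence 4) → 1 H
  atom 4: C, bond orders sum to 3 (valence 4) → 1 H
  atom 5: C, bond orders sum to 3 (valence 4) → 1 H
  atom 6: C, bond orders sum to 3 (valence 4) → 1 H
Totals → C:6, H:6.
In Hill order: C6H6.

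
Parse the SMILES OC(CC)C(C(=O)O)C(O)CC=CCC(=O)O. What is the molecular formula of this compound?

Walk through each heavy atom and fill implicit hydrogens from standard valence (C 4, N 3, O 2, S 2, halogen 1):
  atom 1: O, bond orders sum to 1 (valence 2) → 1 H
  atom 2: C, bond orders sum to 3 (valence 4) → 1 H
  atom 3: C, bond orders sum to 2 (valence 4) → 2 H
  atom 4: C, bond orders sum to 1 (valence 4) → 3 H
  atom 5: C, bond orders sum to 3 (valence 4) → 1 H
  atom 6: C, bond orders sum to 4 (valence 4) → 0 H
  atom 7: O, bond orders sum to 2 (valence 2) → 0 H
  atom 8: O, bond orders sum to 1 (valence 2) → 1 H
  atom 9: C, bond orders sum to 3 (valence 4) → 1 H
  atom 10: O, bond orders sum to 1 (valence 2) → 1 H
  atom 11: C, bond orders sum to 2 (valence 4) → 2 H
  atom 12: C, bond orders sum to 3 (valence 4) → 1 H
  atom 13: C, bond orders sum to 3 (valence 4) → 1 H
  atom 14: C, bond orders sum to 2 (valence 4) → 2 H
  atom 15: C, bond orders sum to 4 (valence 4) → 0 H
  atom 16: O, bond orders sum to 2 (valence 2) → 0 H
  atom 17: O, bond orders sum to 1 (valence 2) → 1 H
Totals → C:11, H:18, O:6.

C11H18O6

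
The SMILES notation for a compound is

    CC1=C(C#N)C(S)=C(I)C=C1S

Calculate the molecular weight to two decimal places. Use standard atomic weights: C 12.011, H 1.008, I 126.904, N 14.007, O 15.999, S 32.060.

First, the molecular formula is C8H6INS2 (counting implicit H from valence).
  C: 8 × 12.011 = 96.088
  H: 6 × 1.008 = 6.048
  I: 1 × 126.904 = 126.904
  N: 1 × 14.007 = 14.007
  S: 2 × 32.060 = 64.120
Sum: 8×12.011 + 6×1.008 + 1×126.904 + 1×14.007 + 2×32.060 = 307.167 → 307.17 g/mol.

307.17 g/mol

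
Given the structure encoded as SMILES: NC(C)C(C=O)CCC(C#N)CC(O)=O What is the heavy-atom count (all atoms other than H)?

Every atom symbol written in the SMILES (organic subset) is one heavy atom; implicit H are not written.
Heavy atoms by element → C:10, N:2, O:3.
Total: 15.

15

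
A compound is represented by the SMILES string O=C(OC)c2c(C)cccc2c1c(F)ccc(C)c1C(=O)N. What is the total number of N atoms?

Scan the SMILES for N atoms (remember two-letter symbols like Cl and Br are single atoms).
Nitrogen count: 1.

1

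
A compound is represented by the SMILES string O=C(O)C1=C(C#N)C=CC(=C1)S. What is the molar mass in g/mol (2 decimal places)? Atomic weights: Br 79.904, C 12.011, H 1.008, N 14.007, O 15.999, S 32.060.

First, the molecular formula is C8H5NO2S (counting implicit H from valence).
  C: 8 × 12.011 = 96.088
  H: 5 × 1.008 = 5.040
  N: 1 × 14.007 = 14.007
  O: 2 × 15.999 = 31.998
  S: 1 × 32.060 = 32.060
Sum: 8×12.011 + 5×1.008 + 1×14.007 + 2×15.999 + 1×32.060 = 179.193 → 179.19 g/mol.

179.19 g/mol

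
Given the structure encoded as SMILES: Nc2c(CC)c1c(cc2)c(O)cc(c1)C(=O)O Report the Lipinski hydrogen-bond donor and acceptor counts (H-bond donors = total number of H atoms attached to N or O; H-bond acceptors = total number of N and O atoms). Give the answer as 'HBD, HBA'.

Donors: find every N or O and count the H atoms it carries.
  atom 1 (N): bond orders sum to 1 → 2 H
  atom 11 (O): bond orders sum to 1 → 1 H
  atom 16 (O): bond orders sum to 2 → 0 H
  atom 17 (O): bond orders sum to 1 → 1 H
Lipinski HBD = 4.
Acceptors: N atoms = 1, O atoms = 3 → HBA = 4.

4, 4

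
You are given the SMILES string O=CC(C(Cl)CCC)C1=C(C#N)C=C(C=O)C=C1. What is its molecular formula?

C14H14ClNO2

Walk through each heavy atom and fill implicit hydrogens from standard valence (C 4, N 3, O 2, S 2, halogen 1):
  atom 1: O, bond orders sum to 2 (valence 2) → 0 H
  atom 2: C, bond orders sum to 3 (valence 4) → 1 H
  atom 3: C, bond orders sum to 3 (valence 4) → 1 H
  atom 4: C, bond orders sum to 3 (valence 4) → 1 H
  atom 5: Cl (halogen, monovalent) → 0 H
  atom 6: C, bond orders sum to 2 (valence 4) → 2 H
  atom 7: C, bond orders sum to 2 (valence 4) → 2 H
  atom 8: C, bond orders sum to 1 (valence 4) → 3 H
  atom 9: C, bond orders sum to 4 (valence 4) → 0 H
  atom 10: C, bond orders sum to 4 (valence 4) → 0 H
  atom 11: C, bond orders sum to 4 (valence 4) → 0 H
  atom 12: N, bond orders sum to 3 (valence 3) → 0 H
  atom 13: C, bond orders sum to 3 (valence 4) → 1 H
  atom 14: C, bond orders sum to 4 (valence 4) → 0 H
  atom 15: C, bond orders sum to 3 (valence 4) → 1 H
  atom 16: O, bond orders sum to 2 (valence 2) → 0 H
  atom 17: C, bond orders sum to 3 (valence 4) → 1 H
  atom 18: C, bond orders sum to 3 (valence 4) → 1 H
Totals → C:14, H:14, Cl:1, N:1, O:2.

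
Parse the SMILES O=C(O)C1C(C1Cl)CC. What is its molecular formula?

C6H9ClO2

Walk through each heavy atom and fill implicit hydrogens from standard valence (C 4, N 3, O 2, S 2, halogen 1):
  atom 1: O, bond orders sum to 2 (valence 2) → 0 H
  atom 2: C, bond orders sum to 4 (valence 4) → 0 H
  atom 3: O, bond orders sum to 1 (valence 2) → 1 H
  atom 4: C, bond orders sum to 3 (valence 4) → 1 H
  atom 5: C, bond orders sum to 3 (valence 4) → 1 H
  atom 6: C, bond orders sum to 3 (valence 4) → 1 H
  atom 7: Cl (halogen, monovalent) → 0 H
  atom 8: C, bond orders sum to 2 (valence 4) → 2 H
  atom 9: C, bond orders sum to 1 (valence 4) → 3 H
Totals → C:6, H:9, Cl:1, O:2.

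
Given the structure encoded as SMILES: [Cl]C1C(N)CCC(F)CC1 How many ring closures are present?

1

In SMILES, each pair of matching ring-closure digits denotes one ring-closing bond; the number of such bonds equals the number of independent rings.
Ring-closure bonds here: 1.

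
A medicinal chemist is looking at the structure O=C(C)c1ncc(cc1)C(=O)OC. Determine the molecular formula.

C9H9NO3

Walk through each heavy atom and fill implicit hydrogens from standard valence (C 4, N 3, O 2, S 2, halogen 1); for lowercase aromatic atoms, an aromatic c carries 1 H when it has two neighbours and 0 H with three, and aromatic n carries 0 H:
  atom 1: O, bond orders sum to 2 (valence 2) → 0 H
  atom 2: C, bond orders sum to 4 (valence 4) → 0 H
  atom 3: C, bond orders sum to 1 (valence 4) → 3 H
  atom 4: aromatic c, 3 neighbours → 0 H
  atom 5: aromatic n, 2 neighbours → 0 H
  atom 6: aromatic c, 2 neighbours → 1 H
  atom 7: aromatic c, 3 neighbours → 0 H
  atom 8: aromatic c, 2 neighbours → 1 H
  atom 9: aromatic c, 2 neighbours → 1 H
  atom 10: C, bond orders sum to 4 (valence 4) → 0 H
  atom 11: O, bond orders sum to 2 (valence 2) → 0 H
  atom 12: O, bond orders sum to 2 (valence 2) → 0 H
  atom 13: C, bond orders sum to 1 (valence 4) → 3 H
Totals → C:9, H:9, N:1, O:3.
In Hill order: C9H9NO3.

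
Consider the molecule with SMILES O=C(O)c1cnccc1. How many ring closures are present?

In SMILES, each pair of matching ring-closure digits denotes one ring-closing bond; the number of such bonds equals the number of independent rings.
Ring-closure bonds here: 1.

1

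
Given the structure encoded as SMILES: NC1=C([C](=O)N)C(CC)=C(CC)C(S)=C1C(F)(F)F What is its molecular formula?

Walk through each heavy atom and fill implicit hydrogens from standard valence (C 4, N 3, O 2, S 2, halogen 1):
  atom 1: N, bond orders sum to 1 (valence 3) → 2 H
  atom 2: C, bond orders sum to 4 (valence 4) → 0 H
  atom 3: C, bond orders sum to 4 (valence 4) → 0 H
  atom 4: C with explicit H count 0
  atom 5: O, bond orders sum to 2 (valence 2) → 0 H
  atom 6: N, bond orders sum to 1 (valence 3) → 2 H
  atom 7: C, bond orders sum to 4 (valence 4) → 0 H
  atom 8: C, bond orders sum to 2 (valence 4) → 2 H
  atom 9: C, bond orders sum to 1 (valence 4) → 3 H
  atom 10: C, bond orders sum to 4 (valence 4) → 0 H
  atom 11: C, bond orders sum to 2 (valence 4) → 2 H
  atom 12: C, bond orders sum to 1 (valence 4) → 3 H
  atom 13: C, bond orders sum to 4 (valence 4) → 0 H
  atom 14: S, bond orders sum to 1 (valence 2) → 1 H
  atom 15: C, bond orders sum to 4 (valence 4) → 0 H
  atom 16: C, bond orders sum to 4 (valence 4) → 0 H
  atom 17: F (halogen, monovalent) → 0 H
  atom 18: F (halogen, monovalent) → 0 H
  atom 19: F (halogen, monovalent) → 0 H
Totals → C:12, H:15, F:3, N:2, O:1, S:1.

C12H15F3N2OS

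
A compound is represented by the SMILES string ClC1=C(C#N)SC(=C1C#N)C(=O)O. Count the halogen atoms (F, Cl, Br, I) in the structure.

1

Halogen atoms appear at heavy-atom position 1 (1×Cl).
Other groups present: 1 carboxylic acid, 2 nitrile.
Halogen count: 1.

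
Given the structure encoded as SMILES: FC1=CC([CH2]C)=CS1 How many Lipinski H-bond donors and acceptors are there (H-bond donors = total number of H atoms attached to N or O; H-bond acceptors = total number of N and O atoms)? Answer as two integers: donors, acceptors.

0, 0

Donors: find every N or O and count the H atoms it carries.
  (no N or O atoms present)
Lipinski HBD = 0.
Acceptors: N atoms = 0, O atoms = 0 → HBA = 0.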